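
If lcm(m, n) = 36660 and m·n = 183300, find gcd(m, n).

From gcd × lcm = mn: gcd = 183300 / 36660 = 5.

5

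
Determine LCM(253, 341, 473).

253 = 11 · 23; 341 = 11 · 31; 473 = 11 · 43
lcm takes max exponent of each prime: 11 · 23 · 31 · 43 = 337249

337249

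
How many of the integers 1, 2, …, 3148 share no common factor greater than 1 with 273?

1660

273 = 3·7·13. Inclusion–exclusion on these primes:
3148 − ⌊3148/3⌋ − ⌊3148/7⌋ − ⌊3148/13⌋ + ⌊3148/21⌋ + ⌊3148/39⌋ + ⌊3148/91⌋ − ⌊3148/273⌋ = 1660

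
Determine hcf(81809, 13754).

81809 = 7 · 13 · 29 · 31
13754 = 2 · 13 · 23²
Common: 13 = 13

13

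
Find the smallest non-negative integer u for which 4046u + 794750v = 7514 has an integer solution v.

gcd(4046, 794750) = 578 (Euclid: 794750 = 196·4046 + 1734; 4046 = 2·1734 + 578; 1734 = 3·578 + 0), and 578 | 7514.
Extended Euclid: 4046·(393) + 794750·(-2) = 578. Scale by 13: u₀ = 5109.
General solution u = u₀ + 1375t; reducing mod 1375 gives u = 984 (and v = -5).

984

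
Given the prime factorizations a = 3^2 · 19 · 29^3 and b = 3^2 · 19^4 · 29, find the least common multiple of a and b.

max exponent per prime: 3^2 · 19^4 · 29^3 = 28605589821

28605589821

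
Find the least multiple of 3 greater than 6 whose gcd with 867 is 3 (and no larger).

867 = 3·289. Any x with gcd(x, 867) = 3 is a multiple of 3, say 3s, with s coprime to 289.
Need s > 6/3, so s ≥ 3. First s ≥ 3 with gcd(s, 289) = 1 is s = 3. Thus x = 3·3 = 9.

9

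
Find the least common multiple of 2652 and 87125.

gcd first: 87125 = 32·2652 + 2261; 2652 = 1·2261 + 391; 2261 = 5·391 + 306; 391 = 1·306 + 85; 306 = 3·85 + 51; 85 = 1·51 + 34; 51 = 1·34 + 17; 34 = 2·17 + 0 → gcd = 17
lcm = 2652·87125/gcd = 231055500/17 = 13591500

13591500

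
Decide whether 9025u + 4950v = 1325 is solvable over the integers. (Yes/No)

Yes

By Bézout, 9025u + 4950v = 1325 has integer solutions iff gcd(9025, 4950) | 1325.
Euclid: 9025 = 1·4950 + 4075; 4950 = 1·4075 + 875; 4075 = 4·875 + 575; 875 = 1·575 + 300; 575 = 1·300 + 275; 300 = 1·275 + 25; 275 = 11·25 + 0. gcd = 25; 1325 mod 25 = 0. Yes.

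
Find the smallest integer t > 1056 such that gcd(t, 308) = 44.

1100

308 = 44·7. Any t with gcd(t, 308) = 44 is a multiple of 44, say 44s, with s coprime to 7.
Need s > 1056/44, so s ≥ 25. First s ≥ 25 with gcd(s, 7) = 1 is s = 25. Thus t = 44·25 = 1100.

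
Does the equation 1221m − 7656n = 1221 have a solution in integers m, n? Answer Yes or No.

Yes

gcd(1221, 7656): 7656 = 6·1221 + 330; 1221 = 3·330 + 231; 330 = 1·231 + 99; 231 = 2·99 + 33; 99 = 3·33 + 0 → 33
33 divides 1221, so a solution exists.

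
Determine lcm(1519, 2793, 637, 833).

1519 = 7² · 31; 2793 = 3 · 7² · 19; 637 = 7² · 13; 833 = 7² · 17
lcm takes max exponent of each prime: 3 · 7² · 13 · 17 · 19 · 31 = 19134843

19134843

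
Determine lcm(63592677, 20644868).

3636738012276

gcd first: 63592677 = 3·20644868 + 1658073; 20644868 = 12·1658073 + 747992; 1658073 = 2·747992 + 162089; 747992 = 4·162089 + 99636; 162089 = 1·99636 + 62453; 99636 = 1·62453 + 37183; 62453 = 1·37183 + 25270; 37183 = 1·25270 + 11913; 25270 = 2·11913 + 1444; 11913 = 8·1444 + 361; 1444 = 4·361 + 0 → gcd = 361
lcm = 63592677·20644868/gcd = 1312862422431636/361 = 3636738012276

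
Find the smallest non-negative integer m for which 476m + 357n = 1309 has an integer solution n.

2

Euclid: 476 = 1·357 + 119; 357 = 3·119 + 0 → gcd = 119; 1309 = 119·11.
Back-substitution yields 476·(1) + 357·(-1) = 119, so one solution is m = 1·11 = 11, n = -1·11 = -11.
Solutions in m differ by 357/119 = 3; the one in [0, 3) is 11 mod 3 = 2.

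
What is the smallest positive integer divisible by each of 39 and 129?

1677

gcd first: 129 = 3·39 + 12; 39 = 3·12 + 3; 12 = 4·3 + 0 → gcd = 3
lcm = 39·129/gcd = 5031/3 = 1677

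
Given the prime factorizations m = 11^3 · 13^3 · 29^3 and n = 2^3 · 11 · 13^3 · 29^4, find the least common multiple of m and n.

16545888409336

max exponent per prime: 2^3 · 11^3 · 13^3 · 29^4 = 16545888409336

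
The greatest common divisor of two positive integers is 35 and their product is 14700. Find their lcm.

420

For any two positive integers, gcd × lcm equals their product. Hence lcm = 14700 / 35 = 420.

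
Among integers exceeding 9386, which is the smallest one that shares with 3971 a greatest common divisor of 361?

9747

Multiples of 361 above 9386: 361·27, 361·28, … . Need the cofactor coprime to 3971/361 = 11.
Checking s = 27, 28, … the first with gcd(s, 11) = 1 is s = 27, giving 9747.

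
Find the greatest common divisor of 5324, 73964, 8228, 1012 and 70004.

44

5324 = 2² · 11³; 73964 = 2² · 11 · 41²; 8228 = 2² · 11² · 17; 1012 = 2² · 11 · 23; 70004 = 2² · 11 · 37 · 43
gcd takes min exponent of each prime: 2² · 11 = 44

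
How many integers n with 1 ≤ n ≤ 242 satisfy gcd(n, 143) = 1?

143 = 11·13. Inclusion–exclusion on these primes:
242 − ⌊242/11⌋ − ⌊242/13⌋ + ⌊242/143⌋ = 203

203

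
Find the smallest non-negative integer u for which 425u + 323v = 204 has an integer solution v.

2

Reduce mod 323: 425u ≡ 204 (mod 323). With g = gcd(425, 323) = 17 dividing 204, divide through: 25u ≡ 12 (mod 19).
Since gcd(25, 19) = 1, u ≡ 12·(25)⁻¹ ≡ 2 (mod 19). Smallest non-negative: 2.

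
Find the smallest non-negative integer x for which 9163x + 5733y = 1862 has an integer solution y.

gcd(9163, 5733) = 49 (Euclid: 9163 = 1·5733 + 3430; 5733 = 1·3430 + 2303; 3430 = 1·2303 + 1127; 2303 = 2·1127 + 49; 1127 = 23·49 + 0), and 49 | 1862.
Extended Euclid: 9163·(-5) + 5733·(8) = 49. Scale by 38: x₀ = -190.
General solution x = x₀ + 117t; reducing mod 117 gives x = 44 (and y = -70).

44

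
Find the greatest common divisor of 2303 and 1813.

2303 = 7² · 47
1813 = 7² · 37
Common: 7² = 49

49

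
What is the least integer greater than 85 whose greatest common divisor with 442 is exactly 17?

442 = 17·26. Any x with gcd(x, 442) = 17 is a multiple of 17, say 17s, with s coprime to 26.
Need s > 85/17, so s ≥ 6. First s ≥ 6 with gcd(s, 26) = 1 is s = 7. Thus x = 17·7 = 119.

119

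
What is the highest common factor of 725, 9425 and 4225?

25

gcd(725, 9425): 9425 = 13·725 + 0 → 725
gcd(725, 4225): 4225 = 5·725 + 600; 725 = 1·600 + 125; 600 = 4·125 + 100; 125 = 1·100 + 25; 100 = 4·25 + 0 → 25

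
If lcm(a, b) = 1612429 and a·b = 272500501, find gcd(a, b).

From gcd × lcm = ab: gcd = 272500501 / 1612429 = 169.

169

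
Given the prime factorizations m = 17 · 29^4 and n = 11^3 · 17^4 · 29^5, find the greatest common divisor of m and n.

12023777

min exponent per shared prime: 17 · 29^4 = 12023777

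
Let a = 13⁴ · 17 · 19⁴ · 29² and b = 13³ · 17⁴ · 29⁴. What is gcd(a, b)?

31410509

min exponent per shared prime: 13³ · 17 · 29² = 31410509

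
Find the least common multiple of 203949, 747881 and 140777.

74299851124317

203949 = 3² · 17 · 31 · 43; 747881 = 17 · 29 · 37 · 41; 140777 = 7² · 13² · 17
lcm takes max exponent of each prime: 3² · 7² · 13² · 17 · 29 · 31 · 37 · 41 · 43 = 74299851124317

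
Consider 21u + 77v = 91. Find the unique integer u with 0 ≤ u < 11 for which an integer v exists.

gcd(21, 77) = 7 (Euclid: 77 = 3·21 + 14; 21 = 1·14 + 7; 14 = 2·7 + 0), and 7 | 91.
Extended Euclid: 21·(4) + 77·(-1) = 7. Scale by 13: u₀ = 52.
General solution u = u₀ + 11t; reducing mod 11 gives u = 8 (and v = -1).

8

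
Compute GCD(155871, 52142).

Euclid: 155871 = 2·52142 + 51587; 52142 = 1·51587 + 555; 51587 = 92·555 + 527; 555 = 1·527 + 28; 527 = 18·28 + 23; 28 = 1·23 + 5; 23 = 4·5 + 3; 5 = 1·3 + 2; 3 = 1·2 + 1; 2 = 2·1 + 0. Last nonzero remainder: 1.

1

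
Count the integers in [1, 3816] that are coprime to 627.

2191

Prime factors of 627: 3, 11, 19. Count integers ≤ 3816 divisible by none of them.
By inclusion–exclusion: 3816 − ⌊3816/3⌋ − ⌊3816/11⌋ − ⌊3816/19⌋ + ⌊3816/33⌋ + ⌊3816/57⌋ + ⌊3816/209⌋ − ⌊3816/627⌋ = 2191.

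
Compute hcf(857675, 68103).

857675 = 5² · 7 · 13² · 29
68103 = 3² · 7 · 23 · 47
Common: 7 = 7

7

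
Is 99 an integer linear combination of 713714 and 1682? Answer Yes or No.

No

gcd(713714, 1682): 713714 = 424·1682 + 546; 1682 = 3·546 + 44; 546 = 12·44 + 18; 44 = 2·18 + 8; 18 = 2·8 + 2; 8 = 4·2 + 0 → 2
2 does not divide 99, so a solution does not exist.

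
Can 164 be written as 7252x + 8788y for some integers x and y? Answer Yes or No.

Yes

By Bézout, 7252x + 8788y = 164 has integer solutions iff gcd(7252, 8788) | 164.
Euclid: 8788 = 1·7252 + 1536; 7252 = 4·1536 + 1108; 1536 = 1·1108 + 428; 1108 = 2·428 + 252; 428 = 1·252 + 176; 252 = 1·176 + 76; 176 = 2·76 + 24; 76 = 3·24 + 4; 24 = 6·4 + 0. gcd = 4; 164 mod 4 = 0. Yes.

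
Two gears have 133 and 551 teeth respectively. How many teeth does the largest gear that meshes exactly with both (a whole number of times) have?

Euclid: 551 = 4·133 + 19; 133 = 7·19 + 0. Last nonzero remainder: 19.

19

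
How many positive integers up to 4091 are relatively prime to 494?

Prime factors of 494: 2, 13, 19. Count integers ≤ 4091 divisible by none of them.
By inclusion–exclusion: 4091 − ⌊4091/2⌋ − ⌊4091/13⌋ − ⌊4091/19⌋ + ⌊4091/26⌋ + ⌊4091/38⌋ + ⌊4091/247⌋ − ⌊4091/494⌋ = 1789.

1789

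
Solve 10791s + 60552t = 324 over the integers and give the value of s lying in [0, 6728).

1964

Reduce mod 60552: 10791s ≡ 324 (mod 60552). With g = gcd(10791, 60552) = 9 dividing 324, divide through: 1199s ≡ 36 (mod 6728).
Since gcd(1199, 6728) = 1, s ≡ 36·(1199)⁻¹ ≡ 1964 (mod 6728). Smallest non-negative: 1964.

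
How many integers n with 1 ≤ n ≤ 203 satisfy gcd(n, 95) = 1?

95 = 5·19. Inclusion–exclusion on these primes:
203 − ⌊203/5⌋ − ⌊203/19⌋ + ⌊203/95⌋ = 155

155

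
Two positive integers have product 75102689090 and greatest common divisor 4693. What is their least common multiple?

16003130

For any two positive integers, gcd × lcm equals their product. Hence lcm = 75102689090 / 4693 = 16003130.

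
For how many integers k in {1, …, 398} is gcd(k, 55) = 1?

55 = 5·11. Inclusion–exclusion on these primes:
398 − ⌊398/5⌋ − ⌊398/11⌋ + ⌊398/55⌋ = 290

290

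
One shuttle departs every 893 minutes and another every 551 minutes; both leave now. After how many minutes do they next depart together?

893 = 19 · 47; 551 = 19 · 29
max exponents: 19 · 29 · 47 = 25897

25897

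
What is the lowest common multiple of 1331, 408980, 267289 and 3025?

49689025100

1331 = 11³; 408980 = 2² · 5 · 11² · 13²; 267289 = 11² · 47²; 3025 = 5² · 11²
lcm takes max exponent of each prime: 2² · 5² · 11³ · 13² · 47² = 49689025100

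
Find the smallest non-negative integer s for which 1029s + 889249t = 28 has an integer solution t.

502093

gcd(1029, 889249) = 1 (Euclid: 889249 = 864·1029 + 193; 1029 = 5·193 + 64; 193 = 3·64 + 1; 64 = 64·1 + 0), and 1 | 28.
Extended Euclid: 1029·(-13827) + 889249·(16) = 1. Scale by 28: s₀ = -387156.
General solution s = s₀ + 889249k; reducing mod 889249 gives s = 502093 (and t = -581).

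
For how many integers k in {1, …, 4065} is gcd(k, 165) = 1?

165 = 3·5·11. Inclusion–exclusion on these primes:
4065 − ⌊4065/3⌋ − ⌊4065/5⌋ − ⌊4065/11⌋ + ⌊4065/15⌋ + ⌊4065/33⌋ + ⌊4065/55⌋ − ⌊4065/165⌋ = 1971

1971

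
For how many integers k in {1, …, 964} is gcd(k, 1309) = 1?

Prime factors of 1309: 7, 11, 17. Count integers ≤ 964 divisible by none of them.
By inclusion–exclusion: 964 − ⌊964/7⌋ − ⌊964/11⌋ − ⌊964/17⌋ + ⌊964/77⌋ + ⌊964/119⌋ + ⌊964/187⌋ − ⌊964/1309⌋ = 709.

709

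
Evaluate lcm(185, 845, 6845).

185 = 5 · 37; 845 = 5 · 13²; 6845 = 5 · 37²
lcm takes max exponent of each prime: 5 · 13² · 37² = 1156805

1156805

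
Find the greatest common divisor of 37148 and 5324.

37148 = 2² · 37 · 251
5324 = 2² · 11³
Common: 2² = 4

4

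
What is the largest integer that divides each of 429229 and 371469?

361

Euclid: 429229 = 1·371469 + 57760; 371469 = 6·57760 + 24909; 57760 = 2·24909 + 7942; 24909 = 3·7942 + 1083; 7942 = 7·1083 + 361; 1083 = 3·361 + 0. Last nonzero remainder: 361.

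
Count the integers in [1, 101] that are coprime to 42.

29

Prime factors of 42: 2, 3, 7. Count integers ≤ 101 divisible by none of them.
By inclusion–exclusion: 101 − ⌊101/2⌋ − ⌊101/3⌋ − ⌊101/7⌋ + ⌊101/6⌋ + ⌊101/14⌋ + ⌊101/21⌋ − ⌊101/42⌋ = 29.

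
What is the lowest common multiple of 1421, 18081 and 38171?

lcm(1421, 18081) = 1421·18081/gcd = 25693101/49 = 524349
lcm(524349, 38171) = 524349·38171/gcd = 20014925679/2009 = 9962631

9962631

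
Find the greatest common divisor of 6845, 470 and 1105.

gcd(6845, 470): 6845 = 14·470 + 265; 470 = 1·265 + 205; 265 = 1·205 + 60; 205 = 3·60 + 25; 60 = 2·25 + 10; 25 = 2·10 + 5; 10 = 2·5 + 0 → 5
gcd(5, 1105): 1105 = 221·5 + 0 → 5

5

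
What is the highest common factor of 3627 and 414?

3627 = 3² · 13 · 31
414 = 2 · 3² · 23
Common: 3² = 9

9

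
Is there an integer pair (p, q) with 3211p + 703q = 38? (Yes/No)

Yes

gcd(3211, 703): 3211 = 4·703 + 399; 703 = 1·399 + 304; 399 = 1·304 + 95; 304 = 3·95 + 19; 95 = 5·19 + 0 → 19
19 divides 38, so a solution exists.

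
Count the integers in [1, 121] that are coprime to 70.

42

70 = 2·5·7. Inclusion–exclusion on these primes:
121 − ⌊121/2⌋ − ⌊121/5⌋ − ⌊121/7⌋ + ⌊121/10⌋ + ⌊121/14⌋ + ⌊121/35⌋ − ⌊121/70⌋ = 42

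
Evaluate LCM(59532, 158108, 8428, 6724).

59532 = 2² · 3 · 11² · 41; 158108 = 2² · 29² · 47; 8428 = 2² · 7² · 43; 6724 = 2² · 41²
lcm takes max exponent of each prime: 2² · 3 · 7² · 11² · 29² · 41² · 43 · 47 = 203279095271868

203279095271868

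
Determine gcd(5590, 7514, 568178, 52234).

5590 = 2 · 5 · 13 · 43; 7514 = 2 · 13 · 17²; 568178 = 2 · 13² · 41²; 52234 = 2 · 7² · 13 · 41
gcd takes min exponent of each prime: 2 · 13 = 26

26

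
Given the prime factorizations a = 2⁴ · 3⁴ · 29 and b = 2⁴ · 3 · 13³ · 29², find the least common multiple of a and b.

2394589392

max exponent per prime: 2⁴ · 3⁴ · 13³ · 29² = 2394589392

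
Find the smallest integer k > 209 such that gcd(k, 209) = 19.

209 = 19·11. Any k with gcd(k, 209) = 19 is a multiple of 19, say 19s, with s coprime to 11.
Need s > 209/19, so s ≥ 12. First s ≥ 12 with gcd(s, 11) = 1 is s = 12. Thus k = 19·12 = 228.

228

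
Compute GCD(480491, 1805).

361

480491 = 11³ · 19²
1805 = 5 · 19²
Common: 19² = 361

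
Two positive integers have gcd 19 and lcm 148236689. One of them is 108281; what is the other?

Using mn = gcd(m,n)·lcm(m,n) = 19·148236689 = 2816497091, we get n = 2816497091/108281 = 26011.

26011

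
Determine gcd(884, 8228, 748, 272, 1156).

884 = 2² · 13 · 17; 8228 = 2² · 11² · 17; 748 = 2² · 11 · 17; 272 = 2⁴ · 17; 1156 = 2² · 17²
gcd takes min exponent of each prime: 2² · 17 = 68

68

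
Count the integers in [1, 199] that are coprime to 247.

247 = 13·19. Inclusion–exclusion on these primes:
199 − ⌊199/13⌋ − ⌊199/19⌋ + ⌊199/247⌋ = 174

174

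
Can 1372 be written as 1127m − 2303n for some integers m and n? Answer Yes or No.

gcd(1127, 2303): 2303 = 2·1127 + 49; 1127 = 23·49 + 0 → 49
49 divides 1372, so a solution exists.

Yes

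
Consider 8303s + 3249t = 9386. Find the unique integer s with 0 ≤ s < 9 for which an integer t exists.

Euclid: 8303 = 2·3249 + 1805; 3249 = 1·1805 + 1444; 1805 = 1·1444 + 361; 1444 = 4·361 + 0 → gcd = 361; 9386 = 361·26.
Back-substitution yields 8303·(2) + 3249·(-5) = 361, so one solution is s = 2·26 = 52, t = -5·26 = -130.
Solutions in s differ by 3249/361 = 9; the one in [0, 9) is 52 mod 9 = 7.

7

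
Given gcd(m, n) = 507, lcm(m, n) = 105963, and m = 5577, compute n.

9633

Using mn = gcd(m,n)·lcm(m,n) = 507·105963 = 53723241, we get n = 53723241/5577 = 9633.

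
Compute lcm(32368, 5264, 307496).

28904624

lcm(32368, 5264) = 32368·5264/gcd = 170385152/112 = 1521296
lcm(1521296, 307496) = 1521296·307496/gcd = 467792434816/16184 = 28904624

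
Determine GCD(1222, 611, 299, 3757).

gcd(1222, 611): 1222 = 2·611 + 0 → 611
gcd(611, 299): 611 = 2·299 + 13; 299 = 23·13 + 0 → 13
gcd(13, 3757): 3757 = 289·13 + 0 → 13

13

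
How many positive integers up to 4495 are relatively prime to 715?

3018

715 = 5·11·13. Inclusion–exclusion on these primes:
4495 − ⌊4495/5⌋ − ⌊4495/11⌋ − ⌊4495/13⌋ + ⌊4495/55⌋ + ⌊4495/65⌋ + ⌊4495/143⌋ − ⌊4495/715⌋ = 3018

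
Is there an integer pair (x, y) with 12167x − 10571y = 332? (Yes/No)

Yes

gcd(12167, 10571): 12167 = 1·10571 + 1596; 10571 = 6·1596 + 995; 1596 = 1·995 + 601; 995 = 1·601 + 394; 601 = 1·394 + 207; 394 = 1·207 + 187; 207 = 1·187 + 20; 187 = 9·20 + 7; 20 = 2·7 + 6; 7 = 1·6 + 1; 6 = 6·1 + 0 → 1
1 divides 332, so a solution exists.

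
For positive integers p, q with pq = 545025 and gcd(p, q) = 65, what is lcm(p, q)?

8385

Since gcd(p,q)·lcm(p,q) = pq, lcm = 545025/65 = 8385.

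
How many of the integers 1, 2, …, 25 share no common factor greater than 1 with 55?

55 = 5·11. Inclusion–exclusion on these primes:
25 − ⌊25/5⌋ − ⌊25/11⌋ + ⌊25/55⌋ = 18

18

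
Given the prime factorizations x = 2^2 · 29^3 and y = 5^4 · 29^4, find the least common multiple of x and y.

max exponent per prime: 2^2 · 5^4 · 29^4 = 1768202500

1768202500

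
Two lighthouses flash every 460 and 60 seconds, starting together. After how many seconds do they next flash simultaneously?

1380

460 = 2² · 5 · 23; 60 = 2² · 3 · 5
max exponents: 2² · 3 · 5 · 23 = 1380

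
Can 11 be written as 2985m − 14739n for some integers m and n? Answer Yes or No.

No

gcd(2985, 14739): 14739 = 4·2985 + 2799; 2985 = 1·2799 + 186; 2799 = 15·186 + 9; 186 = 20·9 + 6; 9 = 1·6 + 3; 6 = 2·3 + 0 → 3
3 does not divide 11, so a solution does not exist.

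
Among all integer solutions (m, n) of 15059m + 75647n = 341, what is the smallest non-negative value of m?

4938

gcd(15059, 75647) = 11 (Euclid: 75647 = 5·15059 + 352; 15059 = 42·352 + 275; 352 = 1·275 + 77; 275 = 3·77 + 44; 77 = 1·44 + 33; 44 = 1·33 + 11; 33 = 3·11 + 0), and 11 | 341.
Extended Euclid: 15059·(1934) + 75647·(-385) = 11. Scale by 31: m₀ = 59954.
General solution m = m₀ + 6877t; reducing mod 6877 gives m = 4938 (and n = -983).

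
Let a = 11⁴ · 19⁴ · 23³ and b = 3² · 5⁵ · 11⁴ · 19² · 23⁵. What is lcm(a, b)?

345395643637613146875

max exponent per prime: 3² · 5⁵ · 11⁴ · 19⁴ · 23⁵ = 345395643637613146875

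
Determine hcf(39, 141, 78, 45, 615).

3

39 = 3 · 13; 141 = 3 · 47; 78 = 2 · 3 · 13; 45 = 3² · 5; 615 = 3 · 5 · 41
gcd takes min exponent of each prime: 3 = 3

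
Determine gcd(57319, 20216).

57319 = 31 · 43²
20216 = 2³ · 7 · 19²
Common: 1 = 1

1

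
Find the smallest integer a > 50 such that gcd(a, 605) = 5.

60

gcd(a, 605) = 5 forces 5 | a; write a = 5s. Then gcd(5s, 5·121) = 5·gcd(s, 121), so need gcd(s, 121) = 1.
5s > 50 gives s ≥ 11. The least s ≥ 11 coprime to 121 is 12, so a = 5·12 = 60.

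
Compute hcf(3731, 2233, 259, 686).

7

3731 = 7 · 13 · 41; 2233 = 7 · 11 · 29; 259 = 7 · 37; 686 = 2 · 7³
gcd takes min exponent of each prime: 7 = 7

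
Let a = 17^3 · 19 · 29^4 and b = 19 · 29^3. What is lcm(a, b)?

66022559507

max exponent per prime: 17^3 · 19 · 29^4 = 66022559507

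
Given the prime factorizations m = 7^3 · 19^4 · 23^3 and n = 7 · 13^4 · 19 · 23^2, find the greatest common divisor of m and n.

min exponent per shared prime: 7 · 19 · 23^2 = 70357

70357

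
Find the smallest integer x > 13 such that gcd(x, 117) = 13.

Multiples of 13 above 13: 13·2, 13·3, … . Need the cofactor coprime to 117/13 = 9.
Checking s = 2, 3, … the first with gcd(s, 9) = 1 is s = 2, giving 26.

26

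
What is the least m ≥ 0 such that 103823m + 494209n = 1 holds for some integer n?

Euclid: 494209 = 4·103823 + 78917; 103823 = 1·78917 + 24906; 78917 = 3·24906 + 4199; 24906 = 5·4199 + 3911; 4199 = 1·3911 + 288; 3911 = 13·288 + 167; 288 = 1·167 + 121; 167 = 1·121 + 46; 121 = 2·46 + 29; 46 = 1·29 + 17; 29 = 1·17 + 12; 17 = 1·12 + 5; 12 = 2·5 + 2; 5 = 2·2 + 1; 2 = 2·1 + 0 → gcd = 1; 1 = 1·1.
Back-substitution yields 103823·(204204) + 494209·(-42899) = 1, so one solution is m = 204204·1 = 204204, n = -42899·1 = -42899.
Solutions in m differ by 494209/1 = 494209; the one in [0, 494209) is 204204 mod 494209 = 204204.

204204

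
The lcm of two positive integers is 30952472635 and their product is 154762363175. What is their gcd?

5

gcd·lcm = product, so gcd = 154762363175/30952472635 = 5.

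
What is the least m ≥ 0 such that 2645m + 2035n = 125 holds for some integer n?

157

Reduce mod 2035: 2645m ≡ 125 (mod 2035). With g = gcd(2645, 2035) = 5 dividing 125, divide through: 529m ≡ 25 (mod 407).
Since gcd(529, 407) = 1, m ≡ 25·(529)⁻¹ ≡ 157 (mod 407). Smallest non-negative: 157.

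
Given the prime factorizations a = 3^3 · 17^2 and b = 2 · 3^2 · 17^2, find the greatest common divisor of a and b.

min exponent per shared prime: 3^2 · 17^2 = 2601

2601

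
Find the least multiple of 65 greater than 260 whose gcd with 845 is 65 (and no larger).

325

gcd(t, 845) = 65 forces 65 | t; write t = 65s. Then gcd(65s, 65·13) = 65·gcd(s, 13), so need gcd(s, 13) = 1.
65s > 260 gives s ≥ 5. The least s ≥ 5 coprime to 13 is 5, so t = 65·5 = 325.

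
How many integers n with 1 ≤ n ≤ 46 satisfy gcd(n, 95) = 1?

35

95 = 5·19. Inclusion–exclusion on these primes:
46 − ⌊46/5⌋ − ⌊46/19⌋ + ⌊46/95⌋ = 35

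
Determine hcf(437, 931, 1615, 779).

19

437 = 19 · 23; 931 = 7² · 19; 1615 = 5 · 17 · 19; 779 = 19 · 41
gcd takes min exponent of each prime: 19 = 19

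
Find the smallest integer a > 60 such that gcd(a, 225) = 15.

225 = 15·15. Any a with gcd(a, 225) = 15 is a multiple of 15, say 15s, with s coprime to 15.
Need s > 60/15, so s ≥ 5. First s ≥ 5 with gcd(s, 15) = 1 is s = 7. Thus a = 15·7 = 105.

105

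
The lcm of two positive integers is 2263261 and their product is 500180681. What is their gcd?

From gcd × lcm = uv: gcd = 500180681 / 2263261 = 221.

221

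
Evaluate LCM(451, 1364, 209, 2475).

451 = 11 · 41; 1364 = 2² · 11 · 31; 209 = 11 · 19; 2475 = 3² · 5² · 11
lcm takes max exponent of each prime: 2² · 3² · 5² · 11 · 19 · 31 · 41 = 239075100

239075100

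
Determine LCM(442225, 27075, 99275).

442225 = 5² · 7² · 19²; 27075 = 3 · 5² · 19²; 99275 = 5² · 11 · 19²
lcm takes max exponent of each prime: 3 · 5² · 7² · 11 · 19² = 14593425

14593425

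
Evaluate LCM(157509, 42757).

612237483

157509 = 3² · 11 · 37 · 43; 42757 = 11 · 13² · 23
max exponents: 3² · 11 · 13² · 23 · 37 · 43 = 612237483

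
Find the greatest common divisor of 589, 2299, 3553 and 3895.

589 = 19 · 31; 2299 = 11² · 19; 3553 = 11 · 17 · 19; 3895 = 5 · 19 · 41
gcd takes min exponent of each prime: 19 = 19

19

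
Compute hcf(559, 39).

Euclid: 559 = 14·39 + 13; 39 = 3·13 + 0. Last nonzero remainder: 13.

13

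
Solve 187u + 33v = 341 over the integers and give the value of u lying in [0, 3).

2

Euclid: 187 = 5·33 + 22; 33 = 1·22 + 11; 22 = 2·11 + 0 → gcd = 11; 341 = 11·31.
Back-substitution yields 187·(-1) + 33·(6) = 11, so one solution is u = -1·31 = -31, v = 6·31 = 186.
Solutions in u differ by 33/11 = 3; the one in [0, 3) is -31 mod 3 = 2.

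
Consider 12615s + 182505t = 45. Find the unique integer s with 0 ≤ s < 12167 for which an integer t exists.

7523

Reduce mod 182505: 12615s ≡ 45 (mod 182505). With g = gcd(12615, 182505) = 15 dividing 45, divide through: 841s ≡ 3 (mod 12167).
Since gcd(841, 12167) = 1, s ≡ 3·(841)⁻¹ ≡ 7523 (mod 12167). Smallest non-negative: 7523.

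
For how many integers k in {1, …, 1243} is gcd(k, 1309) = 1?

Prime factors of 1309: 7, 11, 17. Count integers ≤ 1243 divisible by none of them.
By inclusion–exclusion: 1243 − ⌊1243/7⌋ − ⌊1243/11⌋ − ⌊1243/17⌋ + ⌊1243/77⌋ + ⌊1243/119⌋ + ⌊1243/187⌋ − ⌊1243/1309⌋ = 912.

912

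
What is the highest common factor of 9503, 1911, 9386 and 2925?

gcd(9503, 1911): 9503 = 4·1911 + 1859; 1911 = 1·1859 + 52; 1859 = 35·52 + 39; 52 = 1·39 + 13; 39 = 3·13 + 0 → 13
gcd(13, 9386): 9386 = 722·13 + 0 → 13
gcd(13, 2925): 2925 = 225·13 + 0 → 13

13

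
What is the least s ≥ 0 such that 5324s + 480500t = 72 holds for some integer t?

Reduce mod 480500: 5324s ≡ 72 (mod 480500). With g = gcd(5324, 480500) = 4 dividing 72, divide through: 1331s ≡ 18 (mod 120125).
Since gcd(1331, 120125) = 1, s ≡ 18·(1331)⁻¹ ≡ 119403 (mod 120125). Smallest non-negative: 119403.

119403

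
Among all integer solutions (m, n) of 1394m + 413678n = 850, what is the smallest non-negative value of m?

6826

Euclid: 413678 = 296·1394 + 1054; 1394 = 1·1054 + 340; 1054 = 3·340 + 34; 340 = 10·34 + 0 → gcd = 34; 850 = 34·25.
Back-substitution yields 1394·(-1187) + 413678·(4) = 34, so one solution is m = -1187·25 = -29675, n = 4·25 = 100.
Solutions in m differ by 413678/34 = 12167; the one in [0, 12167) is -29675 mod 12167 = 6826.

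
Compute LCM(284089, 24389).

6928646621

gcd first: 284089 = 11·24389 + 15810; 24389 = 1·15810 + 8579; 15810 = 1·8579 + 7231; 8579 = 1·7231 + 1348; 7231 = 5·1348 + 491; 1348 = 2·491 + 366; 491 = 1·366 + 125; 366 = 2·125 + 116; 125 = 1·116 + 9; 116 = 12·9 + 8; 9 = 1·8 + 1; 8 = 8·1 + 0 → gcd = 1
lcm = 284089·24389/gcd = 6928646621/1 = 6928646621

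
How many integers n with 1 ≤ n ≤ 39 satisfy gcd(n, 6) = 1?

13

Prime factors of 6: 2, 3. Count integers ≤ 39 divisible by none of them.
By inclusion–exclusion: 39 − ⌊39/2⌋ − ⌊39/3⌋ + ⌊39/6⌋ = 13.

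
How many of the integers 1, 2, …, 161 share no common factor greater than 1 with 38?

38 = 2·19. Inclusion–exclusion on these primes:
161 − ⌊161/2⌋ − ⌊161/19⌋ + ⌊161/38⌋ = 77

77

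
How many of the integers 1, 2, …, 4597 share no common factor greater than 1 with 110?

1672

110 = 2·5·11. Inclusion–exclusion on these primes:
4597 − ⌊4597/2⌋ − ⌊4597/5⌋ − ⌊4597/11⌋ + ⌊4597/10⌋ + ⌊4597/22⌋ + ⌊4597/55⌋ − ⌊4597/110⌋ = 1672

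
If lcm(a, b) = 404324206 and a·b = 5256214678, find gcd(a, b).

From gcd × lcm = ab: gcd = 5256214678 / 404324206 = 13.

13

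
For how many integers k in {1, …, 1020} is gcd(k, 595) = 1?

659

Prime factors of 595: 5, 7, 17. Count integers ≤ 1020 divisible by none of them.
By inclusion–exclusion: 1020 − ⌊1020/5⌋ − ⌊1020/7⌋ − ⌊1020/17⌋ + ⌊1020/35⌋ + ⌊1020/85⌋ + ⌊1020/119⌋ − ⌊1020/595⌋ = 659.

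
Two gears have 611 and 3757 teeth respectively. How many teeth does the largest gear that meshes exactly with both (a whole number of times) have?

Euclid: 3757 = 6·611 + 91; 611 = 6·91 + 65; 91 = 1·65 + 26; 65 = 2·26 + 13; 26 = 2·13 + 0. Last nonzero remainder: 13.

13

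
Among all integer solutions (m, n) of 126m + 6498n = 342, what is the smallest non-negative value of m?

gcd(126, 6498) = 18 (Euclid: 6498 = 51·126 + 72; 126 = 1·72 + 54; 72 = 1·54 + 18; 54 = 3·18 + 0), and 18 | 342.
Extended Euclid: 126·(-103) + 6498·(2) = 18. Scale by 19: m₀ = -1957.
General solution m = m₀ + 361t; reducing mod 361 gives m = 209 (and n = -4).

209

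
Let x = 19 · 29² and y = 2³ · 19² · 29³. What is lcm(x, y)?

70435432

max exponent per prime: 2³ · 19² · 29³ = 70435432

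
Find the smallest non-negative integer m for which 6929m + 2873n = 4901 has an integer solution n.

Reduce mod 2873: 6929m ≡ 4901 (mod 2873). With g = gcd(6929, 2873) = 169 dividing 4901, divide through: 41m ≡ 29 (mod 17).
Since gcd(41, 17) = 1, m ≡ 29·(41)⁻¹ ≡ 9 (mod 17). Smallest non-negative: 9.

9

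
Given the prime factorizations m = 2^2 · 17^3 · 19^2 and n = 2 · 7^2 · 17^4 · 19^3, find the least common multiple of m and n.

112282625644

max exponent per prime: 2^2 · 7^2 · 17^4 · 19^3 = 112282625644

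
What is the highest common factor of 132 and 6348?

132 = 2² · 3 · 11
6348 = 2² · 3 · 23²
Common: 2² · 3 = 12

12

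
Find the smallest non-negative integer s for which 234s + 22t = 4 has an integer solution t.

5

gcd(234, 22) = 2 (Euclid: 234 = 10·22 + 14; 22 = 1·14 + 8; 14 = 1·8 + 6; 8 = 1·6 + 2; 6 = 3·2 + 0), and 2 | 4.
Extended Euclid: 234·(-3) + 22·(32) = 2. Scale by 2: s₀ = -6.
General solution s = s₀ + 11k; reducing mod 11 gives s = 5 (and t = -53).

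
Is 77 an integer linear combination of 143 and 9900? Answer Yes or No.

gcd(143, 9900): 9900 = 69·143 + 33; 143 = 4·33 + 11; 33 = 3·11 + 0 → 11
11 divides 77, so a solution exists.

Yes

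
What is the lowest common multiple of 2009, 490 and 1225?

2009 = 7² · 41; 490 = 2 · 5 · 7²; 1225 = 5² · 7²
lcm takes max exponent of each prime: 2 · 5² · 7² · 41 = 100450

100450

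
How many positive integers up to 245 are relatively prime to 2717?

2717 = 11·13·19. Inclusion–exclusion on these primes:
245 − ⌊245/11⌋ − ⌊245/13⌋ − ⌊245/19⌋ + ⌊245/143⌋ + ⌊245/209⌋ + ⌊245/247⌋ − ⌊245/2717⌋ = 195

195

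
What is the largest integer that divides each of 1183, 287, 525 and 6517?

1183 = 7 · 13²; 287 = 7 · 41; 525 = 3 · 5² · 7; 6517 = 7³ · 19
gcd takes min exponent of each prime: 7 = 7

7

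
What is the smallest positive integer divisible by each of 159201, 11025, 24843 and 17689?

672624225

lcm(159201, 11025) = 159201·11025/gcd = 1755191025/441 = 3980025
lcm(3980025, 24843) = 3980025·24843/gcd = 98875761075/147 = 672624225
lcm(672624225, 17689) = 672624225·17689/gcd = 11898049916025/17689 = 672624225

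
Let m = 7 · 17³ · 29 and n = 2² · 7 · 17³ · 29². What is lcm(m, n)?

max exponent per prime: 2² · 7 · 17³ · 29² = 115691324

115691324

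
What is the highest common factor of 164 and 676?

164 = 2² · 41
676 = 2² · 13²
Common: 2² = 4

4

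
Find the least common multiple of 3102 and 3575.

3102 = 2 · 3 · 11 · 47; 3575 = 5² · 11 · 13
max exponents: 2 · 3 · 5² · 11 · 13 · 47 = 1008150

1008150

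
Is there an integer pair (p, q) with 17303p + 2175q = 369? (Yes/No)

Yes

By Bézout, 17303p + 2175q = 369 has integer solutions iff gcd(17303, 2175) | 369.
Euclid: 17303 = 7·2175 + 2078; 2175 = 1·2078 + 97; 2078 = 21·97 + 41; 97 = 2·41 + 15; 41 = 2·15 + 11; 15 = 1·11 + 4; 11 = 2·4 + 3; 4 = 1·3 + 1; 3 = 3·1 + 0. gcd = 1; 369 mod 1 = 0. Yes.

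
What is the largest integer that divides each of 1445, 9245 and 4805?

gcd(1445, 9245): 9245 = 6·1445 + 575; 1445 = 2·575 + 295; 575 = 1·295 + 280; 295 = 1·280 + 15; 280 = 18·15 + 10; 15 = 1·10 + 5; 10 = 2·5 + 0 → 5
gcd(5, 4805): 4805 = 961·5 + 0 → 5

5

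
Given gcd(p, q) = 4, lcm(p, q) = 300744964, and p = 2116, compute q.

568516

p·q = gcd·lcm = 4·300744964 = 1202979856, so q = 1202979856/2116 = 568516.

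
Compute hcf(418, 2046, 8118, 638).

22

gcd(418, 2046): 2046 = 4·418 + 374; 418 = 1·374 + 44; 374 = 8·44 + 22; 44 = 2·22 + 0 → 22
gcd(22, 8118): 8118 = 369·22 + 0 → 22
gcd(22, 638): 638 = 29·22 + 0 → 22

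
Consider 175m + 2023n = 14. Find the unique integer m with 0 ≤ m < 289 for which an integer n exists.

81

Euclid: 2023 = 11·175 + 98; 175 = 1·98 + 77; 98 = 1·77 + 21; 77 = 3·21 + 14; 21 = 1·14 + 7; 14 = 2·7 + 0 → gcd = 7; 14 = 7·2.
Back-substitution yields 175·(-104) + 2023·(9) = 7, so one solution is m = -104·2 = -208, n = 9·2 = 18.
Solutions in m differ by 2023/7 = 289; the one in [0, 289) is -208 mod 289 = 81.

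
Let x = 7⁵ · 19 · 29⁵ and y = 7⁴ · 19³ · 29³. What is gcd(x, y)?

min exponent per shared prime: 7⁴ · 19 · 29³ = 1112601791

1112601791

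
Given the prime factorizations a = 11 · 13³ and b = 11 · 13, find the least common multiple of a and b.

max exponent per prime: 11 · 13³ = 24167

24167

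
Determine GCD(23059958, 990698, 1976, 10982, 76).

23059958 = 2 · 19³ · 41²; 990698 = 2 · 19 · 29² · 31; 1976 = 2³ · 13 · 19; 10982 = 2 · 17² · 19; 76 = 2² · 19
gcd takes min exponent of each prime: 2 · 19 = 38

38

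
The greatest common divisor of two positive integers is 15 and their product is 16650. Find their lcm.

For any two positive integers, gcd × lcm equals their product. Hence lcm = 16650 / 15 = 1110.

1110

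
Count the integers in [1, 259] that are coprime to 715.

Prime factors of 715: 5, 11, 13. Count integers ≤ 259 divisible by none of them.
By inclusion–exclusion: 259 − ⌊259/5⌋ − ⌊259/11⌋ − ⌊259/13⌋ + ⌊259/55⌋ + ⌊259/65⌋ + ⌊259/143⌋ − ⌊259/715⌋ = 174.

174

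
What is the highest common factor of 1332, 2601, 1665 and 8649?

gcd(1332, 2601): 2601 = 1·1332 + 1269; 1332 = 1·1269 + 63; 1269 = 20·63 + 9; 63 = 7·9 + 0 → 9
gcd(9, 1665): 1665 = 185·9 + 0 → 9
gcd(9, 8649): 8649 = 961·9 + 0 → 9

9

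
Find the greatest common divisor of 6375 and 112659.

Euclid: 112659 = 17·6375 + 4284; 6375 = 1·4284 + 2091; 4284 = 2·2091 + 102; 2091 = 20·102 + 51; 102 = 2·51 + 0. Last nonzero remainder: 51.

51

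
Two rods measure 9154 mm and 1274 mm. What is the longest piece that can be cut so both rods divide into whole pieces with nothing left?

Euclid: 9154 = 7·1274 + 236; 1274 = 5·236 + 94; 236 = 2·94 + 48; 94 = 1·48 + 46; 48 = 1·46 + 2; 46 = 23·2 + 0. Last nonzero remainder: 2.

2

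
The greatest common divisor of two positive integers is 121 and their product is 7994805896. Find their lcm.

66072776

For any two positive integers, gcd × lcm equals their product. Hence lcm = 7994805896 / 121 = 66072776.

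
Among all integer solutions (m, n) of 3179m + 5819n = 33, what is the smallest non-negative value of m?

324

Euclid: 5819 = 1·3179 + 2640; 3179 = 1·2640 + 539; 2640 = 4·539 + 484; 539 = 1·484 + 55; 484 = 8·55 + 44; 55 = 1·44 + 11; 44 = 4·11 + 0 → gcd = 11; 33 = 11·3.
Back-substitution yields 3179·(108) + 5819·(-59) = 11, so one solution is m = 108·3 = 324, n = -59·3 = -177.
Solutions in m differ by 5819/11 = 529; the one in [0, 529) is 324 mod 529 = 324.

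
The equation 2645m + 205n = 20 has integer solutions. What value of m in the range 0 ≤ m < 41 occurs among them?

40

Reduce mod 205: 2645m ≡ 20 (mod 205). With g = gcd(2645, 205) = 5 dividing 20, divide through: 529m ≡ 4 (mod 41).
Since gcd(529, 41) = 1, m ≡ 4·(529)⁻¹ ≡ 40 (mod 41). Smallest non-negative: 40.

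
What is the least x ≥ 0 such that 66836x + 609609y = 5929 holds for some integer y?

1049

gcd(66836, 609609) = 539 (Euclid: 609609 = 9·66836 + 8085; 66836 = 8·8085 + 2156; 8085 = 3·2156 + 1617; 2156 = 1·1617 + 539; 1617 = 3·539 + 0), and 539 | 5929.
Extended Euclid: 66836·(301) + 609609·(-33) = 539. Scale by 11: x₀ = 3311.
General solution x = x₀ + 1131t; reducing mod 1131 gives x = 1049 (and y = -115).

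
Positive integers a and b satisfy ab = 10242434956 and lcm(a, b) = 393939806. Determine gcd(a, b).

26

gcd·lcm = product, so gcd = 10242434956/393939806 = 26.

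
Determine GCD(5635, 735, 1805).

5635 = 5 · 7² · 23; 735 = 3 · 5 · 7²; 1805 = 5 · 19²
gcd takes min exponent of each prime: 5 = 5

5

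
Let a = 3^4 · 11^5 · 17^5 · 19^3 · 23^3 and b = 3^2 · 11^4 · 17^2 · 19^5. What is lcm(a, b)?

max exponent per prime: 3^4 · 11^5 · 17^5 · 19^5 · 23^3 = 558013318117217325652311

558013318117217325652311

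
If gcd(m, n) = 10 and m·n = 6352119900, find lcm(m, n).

635211990

gcd·lcm = product, so lcm = 6352119900/10 = 635211990.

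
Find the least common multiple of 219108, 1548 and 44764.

537033708

219108 = 2² · 3 · 19 · 31²; 1548 = 2² · 3² · 43; 44764 = 2² · 19² · 31
lcm takes max exponent of each prime: 2² · 3² · 19² · 31² · 43 = 537033708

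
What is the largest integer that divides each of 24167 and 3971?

11

24167 = 11 · 13³
3971 = 11 · 19²
Common: 11 = 11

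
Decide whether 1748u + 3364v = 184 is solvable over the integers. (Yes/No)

Yes

By Bézout, 1748u + 3364v = 184 has integer solutions iff gcd(1748, 3364) | 184.
Euclid: 3364 = 1·1748 + 1616; 1748 = 1·1616 + 132; 1616 = 12·132 + 32; 132 = 4·32 + 4; 32 = 8·4 + 0. gcd = 4; 184 mod 4 = 0. Yes.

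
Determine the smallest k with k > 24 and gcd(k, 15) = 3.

Multiples of 3 above 24: 3·9, 3·10, … . Need the cofactor coprime to 15/3 = 5.
Checking s = 9, 10, … the first with gcd(s, 5) = 1 is s = 9, giving 27.

27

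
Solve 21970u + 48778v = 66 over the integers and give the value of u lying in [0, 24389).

13117

gcd(21970, 48778) = 2 (Euclid: 48778 = 2·21970 + 4838; 21970 = 4·4838 + 2618; 4838 = 1·2618 + 2220; 2618 = 1·2220 + 398; 2220 = 5·398 + 230; 398 = 1·230 + 168; 230 = 1·168 + 62; 168 = 2·62 + 44; 62 = 1·44 + 18; 44 = 2·18 + 8; 18 = 2·8 + 2; 8 = 4·2 + 0), and 2 | 66.
Extended Euclid: 21970·(-5515) + 48778·(2484) = 2. Scale by 33: u₀ = -181995.
General solution u = u₀ + 24389t; reducing mod 24389 gives u = 13117 (and v = -5908).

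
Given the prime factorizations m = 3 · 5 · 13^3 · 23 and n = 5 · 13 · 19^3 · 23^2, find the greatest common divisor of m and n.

min exponent per shared prime: 5 · 13 · 23 = 1495

1495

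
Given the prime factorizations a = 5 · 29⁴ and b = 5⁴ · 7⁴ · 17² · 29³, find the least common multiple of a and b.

306734066130625

max exponent per prime: 5⁴ · 7⁴ · 17² · 29⁴ = 306734066130625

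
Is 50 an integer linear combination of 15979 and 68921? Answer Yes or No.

By Bézout, 15979s + 68921t = 50 has integer solutions iff gcd(15979, 68921) | 50.
Euclid: 68921 = 4·15979 + 5005; 15979 = 3·5005 + 964; 5005 = 5·964 + 185; 964 = 5·185 + 39; 185 = 4·39 + 29; 39 = 1·29 + 10; 29 = 2·10 + 9; 10 = 1·9 + 1; 9 = 9·1 + 0. gcd = 1; 50 mod 1 = 0. Yes.

Yes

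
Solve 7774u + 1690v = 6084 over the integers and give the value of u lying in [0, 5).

1

Reduce mod 1690: 7774u ≡ 6084 (mod 1690). With g = gcd(7774, 1690) = 338 dividing 6084, divide through: 23u ≡ 18 (mod 5).
Since gcd(23, 5) = 1, u ≡ 18·(23)⁻¹ ≡ 1 (mod 5). Smallest non-negative: 1.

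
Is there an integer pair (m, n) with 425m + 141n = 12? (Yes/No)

Yes

gcd(425, 141): 425 = 3·141 + 2; 141 = 70·2 + 1; 2 = 2·1 + 0 → 1
1 divides 12, so a solution exists.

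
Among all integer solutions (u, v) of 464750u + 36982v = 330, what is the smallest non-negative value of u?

gcd(464750, 36982) = 22 (Euclid: 464750 = 12·36982 + 20966; 36982 = 1·20966 + 16016; 20966 = 1·16016 + 4950; 16016 = 3·4950 + 1166; 4950 = 4·1166 + 286; 1166 = 4·286 + 22; 286 = 13·22 + 0), and 22 | 330.
Extended Euclid: 464750·(-127) + 36982·(1596) = 22. Scale by 15: u₀ = -1905.
General solution u = u₀ + 1681t; reducing mod 1681 gives u = 1457 (and v = -18310).

1457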